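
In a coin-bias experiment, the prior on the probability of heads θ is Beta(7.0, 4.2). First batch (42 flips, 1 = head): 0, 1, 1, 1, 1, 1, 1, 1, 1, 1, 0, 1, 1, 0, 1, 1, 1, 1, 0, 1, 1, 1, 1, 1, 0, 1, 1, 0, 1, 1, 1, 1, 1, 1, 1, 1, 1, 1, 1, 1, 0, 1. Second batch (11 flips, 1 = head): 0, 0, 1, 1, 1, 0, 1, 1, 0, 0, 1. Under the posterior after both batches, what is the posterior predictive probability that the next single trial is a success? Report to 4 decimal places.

0.7477

The Beta prior is conjugate to a Binomial/Bernoulli likelihood; the update adds successes to α and failures to β.
After batch 1: Beta(7.0+35, 4.2+7) = Beta(42.0, 11.2).
After batch 2: Beta(42.0+6, 11.2+5) = Beta(48.0, 16.2).
For a single future Bernoulli trial, P(success | data) = α/(α+β) = 0.7477.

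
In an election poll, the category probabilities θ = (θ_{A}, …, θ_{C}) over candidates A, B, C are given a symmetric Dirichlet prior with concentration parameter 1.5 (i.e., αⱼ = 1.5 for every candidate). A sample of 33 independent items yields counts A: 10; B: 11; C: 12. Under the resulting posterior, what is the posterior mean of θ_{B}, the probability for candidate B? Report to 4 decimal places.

The Dirichlet prior is conjugate to the Multinomial likelihood: each posterior αⱼ = prior αⱼ + observed count nⱼ.
Posterior concentration: (11.5, 12.5, 13.5), total = 37.5.
E[θ_{B}|data] = α_{B}/Σα = 12.5/37.5 = 0.3333.

0.3333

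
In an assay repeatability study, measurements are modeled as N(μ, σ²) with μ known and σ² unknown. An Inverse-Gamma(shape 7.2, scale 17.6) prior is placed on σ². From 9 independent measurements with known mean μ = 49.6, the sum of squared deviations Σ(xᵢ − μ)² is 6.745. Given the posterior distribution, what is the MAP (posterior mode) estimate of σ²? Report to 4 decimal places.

With known mean μ and an Inverse-Gamma(α, β) prior on σ², the Normal likelihood is conjugate: posterior is Inv-Gamma(α + n/2, β + Σ(xᵢ−μ)²/2).
Posterior: Inv-Gamma(7.2 + 9/2, 17.6 + 6.745/2) = Inv-Gamma(11.70, 20.9725).
Mode = β/(α+1) = 20.9725/12.70 = 1.6514.

1.6514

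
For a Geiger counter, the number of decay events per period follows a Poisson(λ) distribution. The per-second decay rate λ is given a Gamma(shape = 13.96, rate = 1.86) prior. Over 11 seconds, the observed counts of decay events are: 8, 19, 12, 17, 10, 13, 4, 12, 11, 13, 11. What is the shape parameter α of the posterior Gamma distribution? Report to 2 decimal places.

With a Gamma(shape α, rate β) prior, the Poisson likelihood is conjugate: the posterior is Gamma(α + ΣXᵢ, β + n).
Sum of counts S = 130 over n = 11 seconds.
Posterior: Gamma(α+S, β+n) = Gamma(13.96+130, 1.86+11) = Gamma(143.96, 12.86).
Posterior α = 143.96.

143.96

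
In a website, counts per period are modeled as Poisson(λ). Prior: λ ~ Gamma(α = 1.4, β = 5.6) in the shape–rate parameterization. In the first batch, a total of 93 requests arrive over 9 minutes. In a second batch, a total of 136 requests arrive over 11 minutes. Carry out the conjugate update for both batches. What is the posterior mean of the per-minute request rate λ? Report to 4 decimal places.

9.0000

With a Gamma(shape α, rate β) prior, the Poisson likelihood is conjugate: the posterior is Gamma(α + ΣXᵢ, β + n).
After batch 1: Gamma(α+S, β+n) = Gamma(1.4+93, 5.6+9) = Gamma(94.4, 14.6).
After batch 2: Gamma(α+S, β+n) = Gamma(94.4+136, 14.6+11) = Gamma(230.4, 25.6).
Posterior mean = α/β = 230.4/25.6 = 9.0000.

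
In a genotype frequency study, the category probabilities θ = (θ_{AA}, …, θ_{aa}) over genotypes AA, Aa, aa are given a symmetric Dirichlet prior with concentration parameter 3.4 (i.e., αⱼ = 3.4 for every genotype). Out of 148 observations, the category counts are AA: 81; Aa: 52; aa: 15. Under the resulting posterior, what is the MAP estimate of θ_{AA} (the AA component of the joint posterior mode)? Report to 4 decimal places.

The Dirichlet prior is conjugate to the Multinomial likelihood: each posterior αⱼ = prior αⱼ + observed count nⱼ.
Posterior concentration: (84.4, 55.4, 18.4), total = 158.2.
Joint mode component: (α_{AA}−1)/(Σα−K) = 83.4/155.2 = 0.5374.

0.5374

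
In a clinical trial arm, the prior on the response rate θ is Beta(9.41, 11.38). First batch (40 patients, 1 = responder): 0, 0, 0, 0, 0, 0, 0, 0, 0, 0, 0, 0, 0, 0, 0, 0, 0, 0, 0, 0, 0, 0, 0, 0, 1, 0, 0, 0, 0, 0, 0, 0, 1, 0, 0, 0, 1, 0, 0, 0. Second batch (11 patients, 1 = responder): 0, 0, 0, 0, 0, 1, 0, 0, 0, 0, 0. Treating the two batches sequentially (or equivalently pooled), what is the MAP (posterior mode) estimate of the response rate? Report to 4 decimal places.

The Beta prior is conjugate to a Binomial/Bernoulli likelihood; the update adds successes to α and failures to β.
After batch 1: Beta(9.41+3, 11.38+37) = Beta(12.41, 48.38).
After batch 2: Beta(12.41+1, 48.38+10) = Beta(13.41, 58.38).
Mode of Beta(a,b) for a,b>1 is (a−1)/(a+b−2) = 12.41/69.79 = 0.1778.

0.1778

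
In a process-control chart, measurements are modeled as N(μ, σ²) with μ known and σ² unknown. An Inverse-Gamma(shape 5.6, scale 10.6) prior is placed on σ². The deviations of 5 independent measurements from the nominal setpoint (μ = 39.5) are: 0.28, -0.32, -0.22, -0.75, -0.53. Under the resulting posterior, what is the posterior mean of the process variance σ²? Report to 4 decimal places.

With known mean μ and an Inverse-Gamma(α, β) prior on σ², the Normal likelihood is conjugate: posterior is Inv-Gamma(α + n/2, β + Σ(xᵢ−μ)²/2).
Σ(xᵢ−μ)² = (0.28)² + (-0.32)² + (-0.22)² + (-0.75)² + (-0.53)² = 1.0726.
Posterior: Inv-Gamma(5.6 + 5/2, 10.6 + 1.0726/2) = Inv-Gamma(8.10, 11.13630).
E[σ²|data] = β/(α−1) = 11.13630/7.10 = 1.5685.

1.5685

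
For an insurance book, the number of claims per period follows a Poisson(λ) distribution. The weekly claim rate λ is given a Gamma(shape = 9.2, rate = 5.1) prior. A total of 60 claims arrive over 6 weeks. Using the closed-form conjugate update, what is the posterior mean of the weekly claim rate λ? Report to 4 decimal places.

6.2342

With a Gamma(shape α, rate β) prior, the Poisson likelihood is conjugate: the posterior is Gamma(α + ΣXᵢ, β + n).
Posterior: Gamma(α+S, β+n) = Gamma(9.2+60, 5.1+6) = Gamma(69.2, 11.1).
Posterior mean = α/β = 69.2/11.1 = 6.2342.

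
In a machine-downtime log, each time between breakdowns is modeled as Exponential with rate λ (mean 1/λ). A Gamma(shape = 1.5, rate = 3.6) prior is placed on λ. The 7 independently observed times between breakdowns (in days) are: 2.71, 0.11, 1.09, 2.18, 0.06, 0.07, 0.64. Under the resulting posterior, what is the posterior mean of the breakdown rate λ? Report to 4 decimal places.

0.8126

With a Gamma(shape α, rate β) prior on the exponential rate λ, the posterior after n observations with total T = Σxᵢ is Gamma(α+n, β+T).
Sum of observations T = 6.86 days; n = 7.
Posterior: Gamma(1.5+7, 3.6+6.86) = Gamma(8.5, 10.46).
Posterior mean of λ = α/β = 8.5/10.46 = 0.8126.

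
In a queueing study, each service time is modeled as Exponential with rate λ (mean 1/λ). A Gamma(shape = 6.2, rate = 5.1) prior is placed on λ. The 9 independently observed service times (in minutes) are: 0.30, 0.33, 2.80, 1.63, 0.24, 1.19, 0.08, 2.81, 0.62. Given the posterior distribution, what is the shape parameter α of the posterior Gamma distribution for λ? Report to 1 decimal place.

15.2

With a Gamma(shape α, rate β) prior on the exponential rate λ, the posterior after n observations with total T = Σxᵢ is Gamma(α+n, β+T).
Sum of observations T = 10.00 minutes; n = 9.
Posterior: Gamma(6.2+9, 5.1+10.00) = Gamma(15.2, 15.10).
Posterior α = 15.2.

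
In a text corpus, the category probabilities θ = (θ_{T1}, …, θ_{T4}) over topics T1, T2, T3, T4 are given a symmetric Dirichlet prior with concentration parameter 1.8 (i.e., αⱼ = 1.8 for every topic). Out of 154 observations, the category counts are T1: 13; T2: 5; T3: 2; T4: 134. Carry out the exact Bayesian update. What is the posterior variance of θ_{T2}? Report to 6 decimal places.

The Dirichlet prior is conjugate to the Multinomial likelihood: each posterior αⱼ = prior αⱼ + observed count nⱼ.
Posterior concentration: (14.8, 6.8, 3.8, 135.8), total = 161.2.
Var[θ_j] = α_j(Σα−α_j)/((Σα)²(Σα+1)) = 6.8·154.4/(161.2²·162.2) = 0.000249.

0.000249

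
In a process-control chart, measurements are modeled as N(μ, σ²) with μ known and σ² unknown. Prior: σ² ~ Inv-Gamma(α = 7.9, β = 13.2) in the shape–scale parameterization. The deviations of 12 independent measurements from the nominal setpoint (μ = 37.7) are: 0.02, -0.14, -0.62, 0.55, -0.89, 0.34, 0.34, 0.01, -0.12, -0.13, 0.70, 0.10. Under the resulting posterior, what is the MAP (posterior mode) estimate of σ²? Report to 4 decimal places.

0.9618

With known mean μ and an Inverse-Gamma(α, β) prior on σ², the Normal likelihood is conjugate: posterior is Inv-Gamma(α + n/2, β + Σ(xᵢ−μ)²/2).
Σ(xᵢ−μ)² = (0.02)² + (-0.14)² + (-0.62)² + (0.55)² + (-0.89)² + (0.34)² + (0.34)² + (0.01)² + (-0.12)² + (-0.13)² + (0.70)² + (0.10)² = 2.2616.
Posterior: Inv-Gamma(7.9 + 12/2, 13.2 + 2.2616/2) = Inv-Gamma(13.90, 14.33080).
Mode = β/(α+1) = 14.33080/14.90 = 0.9618.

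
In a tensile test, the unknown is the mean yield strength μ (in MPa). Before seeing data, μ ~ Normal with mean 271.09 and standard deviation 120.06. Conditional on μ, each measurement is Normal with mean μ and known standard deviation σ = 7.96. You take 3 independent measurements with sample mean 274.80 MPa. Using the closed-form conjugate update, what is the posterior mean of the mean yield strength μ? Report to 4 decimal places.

For Normal data with known variance σ², a Normal(μ₀, σ₀²) prior on μ is conjugate. Posterior precision = 1/σ₀² + n/σ²; posterior mean is the precision-weighted average of μ₀ and x̄.
n·x̄ = 3·274.80 = 824.4.
σ₀² = 120.06² = 14414.4036, σ² = 7.96² = 63.3616; σ² + n·σ₀² = 63.3616 + 3·14414.4036 = 43306.5724.
Posterior mean = (μ₀/σ₀² + n·x̄/σ²)/(1/σ₀² + n/σ²) = (σ²·μ₀ + σ₀²·n·x̄)/(σ² + n·σ₀²) = (63.3616·271.09 + 14414.4036·824.4)/43306.5724 = 11900411.023984/43306.5724 = 274.7946.

274.7946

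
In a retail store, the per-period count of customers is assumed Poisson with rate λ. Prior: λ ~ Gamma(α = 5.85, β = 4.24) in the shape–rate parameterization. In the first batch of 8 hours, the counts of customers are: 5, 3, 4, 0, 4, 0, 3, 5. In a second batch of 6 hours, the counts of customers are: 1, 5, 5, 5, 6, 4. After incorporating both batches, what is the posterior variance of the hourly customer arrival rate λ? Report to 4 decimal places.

With a Gamma(shape α, rate β) prior, the Poisson likelihood is conjugate: the posterior is Gamma(α + ΣXᵢ, β + n).
Batch 1: sum of counts S = 24 over n = 8 hours.
After batch 1: Gamma(α+S, β+n) = Gamma(5.85+24, 4.24+8) = Gamma(29.85, 12.24).
Batch 2: sum of counts S = 26 over n = 6 hours.
After batch 2: Gamma(α+S, β+n) = Gamma(29.85+26, 12.24+6) = Gamma(55.85, 18.24).
Var = α/β² = 55.85/18.24² = 0.1679.

0.1679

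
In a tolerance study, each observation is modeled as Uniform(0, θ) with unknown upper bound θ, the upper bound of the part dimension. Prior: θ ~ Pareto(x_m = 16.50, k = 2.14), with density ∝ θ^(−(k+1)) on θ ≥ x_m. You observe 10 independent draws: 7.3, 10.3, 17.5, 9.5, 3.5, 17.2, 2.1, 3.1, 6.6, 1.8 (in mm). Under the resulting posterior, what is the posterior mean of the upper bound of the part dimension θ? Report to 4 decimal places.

19.0709

A Pareto(scale x_m, shape k) prior on the upper bound θ of Uniform(0, θ) is conjugate: posterior is Pareto(max(x_m, max xᵢ), k + n).
Sample maximum = 17.5; prior scale x_m = 16.50 → posterior scale = max = 17.50.
Posterior shape = 2.14 + 10 = 12.14.
E[θ|data] = k·x_m/(k−1) = 12.14·17.50/11.14 = 19.0709.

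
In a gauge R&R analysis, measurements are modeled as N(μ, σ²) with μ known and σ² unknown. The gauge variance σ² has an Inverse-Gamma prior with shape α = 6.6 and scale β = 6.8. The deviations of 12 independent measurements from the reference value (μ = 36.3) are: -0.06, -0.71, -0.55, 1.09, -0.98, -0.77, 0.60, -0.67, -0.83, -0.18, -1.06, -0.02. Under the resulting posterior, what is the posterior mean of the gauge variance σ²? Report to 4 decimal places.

With known mean μ and an Inverse-Gamma(α, β) prior on σ², the Normal likelihood is conjugate: posterior is Inv-Gamma(α + n/2, β + Σ(xᵢ−μ)²/2).
Σ(xᵢ−μ)² = (-0.06)² + (-0.71)² + (-0.55)² + (1.09)² + (-0.98)² + (-0.77)² + (0.60)² + (-0.67)² + (-0.83)² + (-0.18)² + (-1.06)² + (-0.02)² = 6.2058.
Posterior: Inv-Gamma(6.6 + 12/2, 6.8 + 6.2058/2) = Inv-Gamma(12.60, 9.90290).
E[σ²|data] = β/(α−1) = 9.90290/11.60 = 0.8537.

0.8537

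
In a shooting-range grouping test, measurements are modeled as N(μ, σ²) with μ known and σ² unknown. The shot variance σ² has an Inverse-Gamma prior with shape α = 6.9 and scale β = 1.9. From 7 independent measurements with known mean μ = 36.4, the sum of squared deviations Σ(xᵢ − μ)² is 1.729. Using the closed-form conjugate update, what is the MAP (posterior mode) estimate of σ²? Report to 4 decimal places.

With known mean μ and an Inverse-Gamma(α, β) prior on σ², the Normal likelihood is conjugate: posterior is Inv-Gamma(α + n/2, β + Σ(xᵢ−μ)²/2).
Posterior: Inv-Gamma(6.9 + 7/2, 1.9 + 1.729/2) = Inv-Gamma(10.40, 2.7645).
Mode = β/(α+1) = 2.7645/11.40 = 0.2425.

0.2425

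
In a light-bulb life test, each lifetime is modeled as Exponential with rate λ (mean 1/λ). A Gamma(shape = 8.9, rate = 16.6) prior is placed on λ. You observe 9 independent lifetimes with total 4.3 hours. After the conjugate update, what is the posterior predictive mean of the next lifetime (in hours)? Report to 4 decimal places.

With a Gamma(shape α, rate β) prior on the exponential rate λ, the posterior after n observations with total T = Σxᵢ is Gamma(α+n, β+T).
Posterior: Gamma(8.9+9, 16.6+4.3) = Gamma(17.9, 20.9).
The predictive distribution for the next observation is Lomax; its mean is β/(α−1) = 20.9/16.9 = 1.2367.

1.2367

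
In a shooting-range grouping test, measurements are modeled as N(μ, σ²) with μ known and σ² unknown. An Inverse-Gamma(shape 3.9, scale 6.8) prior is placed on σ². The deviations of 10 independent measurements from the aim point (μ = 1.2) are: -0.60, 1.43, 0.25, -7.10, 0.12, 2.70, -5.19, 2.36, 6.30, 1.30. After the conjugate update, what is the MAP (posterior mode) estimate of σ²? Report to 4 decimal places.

7.4580

With known mean μ and an Inverse-Gamma(α, β) prior on σ², the Normal likelihood is conjugate: posterior is Inv-Gamma(α + n/2, β + Σ(xᵢ−μ)²/2).
Σ(xᵢ−μ)² = (-0.60)² + (1.43)² + (0.25)² + (-7.10)² + (0.12)² + (2.70)² + (-5.19)² + (2.36)² + (6.30)² + (1.30)² = 134.0675.
Posterior: Inv-Gamma(3.9 + 10/2, 6.8 + 134.0675/2) = Inv-Gamma(8.90, 73.83375).
Mode = β/(α+1) = 73.83375/9.90 = 7.4580.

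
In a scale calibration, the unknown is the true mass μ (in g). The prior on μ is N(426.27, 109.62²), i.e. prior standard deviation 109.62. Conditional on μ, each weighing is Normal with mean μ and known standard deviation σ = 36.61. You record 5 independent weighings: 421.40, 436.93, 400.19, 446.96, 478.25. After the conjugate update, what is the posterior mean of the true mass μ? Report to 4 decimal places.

436.5174

For Normal data with known variance σ², a Normal(μ₀, σ₀²) prior on μ is conjugate. Posterior precision = 1/σ₀² + n/σ²; posterior mean is the precision-weighted average of μ₀ and x̄.
Σxᵢ = 421.40 + 436.93 + 400.19 + 446.96 + 478.25 = 2183.73, so n·x̄ = 2183.73.
σ₀² = 109.62² = 12016.5444, σ² = 36.61² = 1340.2921; σ² + n·σ₀² = 1340.2921 + 5·12016.5444 = 61423.0141.
Posterior mean = (μ₀/σ₀² + n·x̄/σ²)/(1/σ₀² + n/σ²) = (σ²·μ₀ + σ₀²·n·x̄)/(σ² + n·σ₀²) = (1340.2921·426.27 + 12016.5444·2183.73)/61423.0141 = 26812214.816079/61423.0141 = 436.5174.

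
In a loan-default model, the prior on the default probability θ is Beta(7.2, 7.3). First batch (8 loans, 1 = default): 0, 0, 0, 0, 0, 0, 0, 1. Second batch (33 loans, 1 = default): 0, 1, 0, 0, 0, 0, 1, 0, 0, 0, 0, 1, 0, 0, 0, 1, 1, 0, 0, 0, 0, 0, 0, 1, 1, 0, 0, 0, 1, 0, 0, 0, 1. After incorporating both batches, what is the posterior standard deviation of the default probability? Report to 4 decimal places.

0.0615

The Beta prior is conjugate to a Binomial/Bernoulli likelihood; the update adds successes to α and failures to β.
After batch 1: Beta(7.2+1, 7.3+7) = Beta(8.2, 14.3).
After batch 2: Beta(8.2+9, 14.3+24) = Beta(17.2, 38.3).
Var = αβ/((α+β)²(α+β+1)) = 17.2·38.3/(55.5²·56.5) = 0.00378523; SD = √0.00378523 = 0.0615.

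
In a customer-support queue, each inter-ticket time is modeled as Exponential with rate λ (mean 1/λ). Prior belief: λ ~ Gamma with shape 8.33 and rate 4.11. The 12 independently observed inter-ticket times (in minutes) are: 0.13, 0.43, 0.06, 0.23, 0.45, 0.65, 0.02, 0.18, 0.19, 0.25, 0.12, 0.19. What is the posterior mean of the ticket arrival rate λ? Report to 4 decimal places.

With a Gamma(shape α, rate β) prior on the exponential rate λ, the posterior after n observations with total T = Σxᵢ is Gamma(α+n, β+T).
Sum of observations T = 2.90 minutes; n = 12.
Posterior: Gamma(8.33+12, 4.11+2.90) = Gamma(20.33, 7.01).
Posterior mean of λ = α/β = 20.33/7.01 = 2.9001.

2.9001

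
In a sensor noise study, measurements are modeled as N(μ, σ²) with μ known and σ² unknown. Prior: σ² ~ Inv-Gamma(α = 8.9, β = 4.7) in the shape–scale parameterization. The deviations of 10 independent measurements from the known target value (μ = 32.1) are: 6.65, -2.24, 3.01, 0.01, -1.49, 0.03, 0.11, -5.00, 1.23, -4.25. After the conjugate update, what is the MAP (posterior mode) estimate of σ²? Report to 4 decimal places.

With known mean μ and an Inverse-Gamma(α, β) prior on σ², the Normal likelihood is conjugate: posterior is Inv-Gamma(α + n/2, β + Σ(xᵢ−μ)²/2).
Σ(xᵢ−μ)² = (6.65)² + (-2.24)² + (3.01)² + (0.01)² + (-1.49)² + (0.03)² + (0.11)² + (-5.00)² + (1.23)² + (-4.25)² = 105.1088.
Posterior: Inv-Gamma(8.9 + 10/2, 4.7 + 105.1088/2) = Inv-Gamma(13.90, 57.25440).
Mode = β/(α+1) = 57.25440/14.90 = 3.8426.

3.8426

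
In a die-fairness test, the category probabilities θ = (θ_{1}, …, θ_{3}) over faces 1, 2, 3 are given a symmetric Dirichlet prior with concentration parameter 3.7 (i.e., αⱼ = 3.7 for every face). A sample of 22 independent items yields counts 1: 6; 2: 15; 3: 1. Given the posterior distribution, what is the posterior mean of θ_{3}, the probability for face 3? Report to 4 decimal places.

The Dirichlet prior is conjugate to the Multinomial likelihood: each posterior αⱼ = prior αⱼ + observed count nⱼ.
Posterior concentration: (9.7, 18.7, 4.7), total = 33.1.
E[θ_{3}|data] = α_{3}/Σα = 4.7/33.1 = 0.1420.

0.1420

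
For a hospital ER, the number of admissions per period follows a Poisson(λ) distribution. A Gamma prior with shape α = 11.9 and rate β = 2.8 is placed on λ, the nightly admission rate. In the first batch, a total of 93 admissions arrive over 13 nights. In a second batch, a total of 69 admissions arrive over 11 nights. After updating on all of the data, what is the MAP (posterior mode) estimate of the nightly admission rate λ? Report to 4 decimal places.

6.4515

With a Gamma(shape α, rate β) prior, the Poisson likelihood is conjugate: the posterior is Gamma(α + ΣXᵢ, β + n).
After batch 1: Gamma(α+S, β+n) = Gamma(11.9+93, 2.8+13) = Gamma(104.9, 15.8).
After batch 2: Gamma(α+S, β+n) = Gamma(104.9+69, 15.8+11) = Gamma(173.9, 26.8).
Mode of Gamma(α,β) for α≥1 is (α−1)/β = 172.9/26.8 = 6.4515.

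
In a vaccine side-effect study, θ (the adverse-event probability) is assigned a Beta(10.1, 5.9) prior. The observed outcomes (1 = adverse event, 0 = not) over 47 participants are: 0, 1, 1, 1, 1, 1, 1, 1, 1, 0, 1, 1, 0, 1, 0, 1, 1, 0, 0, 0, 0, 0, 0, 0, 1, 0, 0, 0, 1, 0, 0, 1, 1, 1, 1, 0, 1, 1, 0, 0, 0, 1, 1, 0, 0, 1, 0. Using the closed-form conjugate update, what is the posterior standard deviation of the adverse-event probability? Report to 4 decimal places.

0.0623

The Beta prior is conjugate to a Binomial/Bernoulli likelihood; the update adds successes to α and failures to β.
Posterior: Beta(α+k, β+n−k) = Beta(10.1+24, 5.9+23) = Beta(34.1, 28.9).
Var = αβ/((α+β)²(α+β+1)) = 34.1·28.9/(63.0²·64.0) = 0.00387964; SD = √0.00387964 = 0.0623.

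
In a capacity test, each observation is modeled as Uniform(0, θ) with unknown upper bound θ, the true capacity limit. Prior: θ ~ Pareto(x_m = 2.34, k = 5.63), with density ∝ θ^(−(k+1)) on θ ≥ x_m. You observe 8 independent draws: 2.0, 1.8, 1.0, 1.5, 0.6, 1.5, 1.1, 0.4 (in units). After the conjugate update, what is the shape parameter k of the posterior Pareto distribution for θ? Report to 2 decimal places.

13.63

A Pareto(scale x_m, shape k) prior on the upper bound θ of Uniform(0, θ) is conjugate: posterior is Pareto(max(x_m, max xᵢ), k + n).
Sample maximum = 2.0; prior scale x_m = 2.34 → posterior scale = max = 2.34.
Posterior shape = 5.63 + 8 = 13.63.
Posterior shape k = 13.63.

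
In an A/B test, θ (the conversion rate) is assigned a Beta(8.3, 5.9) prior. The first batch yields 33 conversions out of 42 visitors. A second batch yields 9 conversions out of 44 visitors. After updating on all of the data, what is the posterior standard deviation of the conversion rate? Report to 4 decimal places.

0.0497

The Beta prior is conjugate to a Binomial/Bernoulli likelihood; the update adds successes to α and failures to β.
After batch 1: Beta(8.3+33, 5.9+9) = Beta(41.3, 14.9).
After batch 2: Beta(41.3+9, 14.9+35) = Beta(50.3, 49.9).
Var = αβ/((α+β)²(α+β+1)) = 50.3·49.9/(100.2²·101.2) = 0.00247032; SD = √0.00247032 = 0.0497.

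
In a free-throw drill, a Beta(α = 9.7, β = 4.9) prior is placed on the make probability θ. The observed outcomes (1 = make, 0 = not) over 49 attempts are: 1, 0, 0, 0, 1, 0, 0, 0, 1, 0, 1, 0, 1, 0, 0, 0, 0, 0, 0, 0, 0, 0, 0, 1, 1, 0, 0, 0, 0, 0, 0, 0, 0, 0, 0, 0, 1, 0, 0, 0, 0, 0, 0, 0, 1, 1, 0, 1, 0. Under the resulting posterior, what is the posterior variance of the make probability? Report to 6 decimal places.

The Beta prior is conjugate to a Binomial/Bernoulli likelihood; the update adds successes to α and failures to β.
Posterior: Beta(α+k, β+n−k) = Beta(9.7+11, 4.9+38) = Beta(20.7, 42.9).
Var = αβ/((α+β)²(α+β+1)) = 20.7·42.9/(63.6²·64.6) = 0.003398.

0.003398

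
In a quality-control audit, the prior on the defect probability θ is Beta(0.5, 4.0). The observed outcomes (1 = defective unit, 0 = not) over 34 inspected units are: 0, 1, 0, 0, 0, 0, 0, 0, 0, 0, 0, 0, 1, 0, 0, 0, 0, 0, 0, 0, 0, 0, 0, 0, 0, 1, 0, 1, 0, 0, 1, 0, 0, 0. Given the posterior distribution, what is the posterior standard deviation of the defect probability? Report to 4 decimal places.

The Beta prior is conjugate to a Binomial/Bernoulli likelihood; the update adds successes to α and failures to β.
Posterior: Beta(α+k, β+n−k) = Beta(0.5+5, 4.0+29) = Beta(5.5, 33.0).
Var = αβ/((α+β)²(α+β+1)) = 5.5·33.0/(38.5²·39.5) = 0.00309997; SD = √0.00309997 = 0.0557.

0.0557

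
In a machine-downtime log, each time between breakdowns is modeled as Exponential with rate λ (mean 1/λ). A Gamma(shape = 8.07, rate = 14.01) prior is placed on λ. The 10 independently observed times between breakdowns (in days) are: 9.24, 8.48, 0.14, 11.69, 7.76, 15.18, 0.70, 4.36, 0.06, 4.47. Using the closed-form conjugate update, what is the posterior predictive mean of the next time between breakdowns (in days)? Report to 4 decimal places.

With a Gamma(shape α, rate β) prior on the exponential rate λ, the posterior after n observations with total T = Σxᵢ is Gamma(α+n, β+T).
Sum of observations T = 62.08 days; n = 10.
Posterior: Gamma(8.07+10, 14.01+62.08) = Gamma(18.07, 76.09).
The predictive distribution for the next observation is Lomax; its mean is β/(α−1) = 76.09/17.07 = 4.4575.

4.4575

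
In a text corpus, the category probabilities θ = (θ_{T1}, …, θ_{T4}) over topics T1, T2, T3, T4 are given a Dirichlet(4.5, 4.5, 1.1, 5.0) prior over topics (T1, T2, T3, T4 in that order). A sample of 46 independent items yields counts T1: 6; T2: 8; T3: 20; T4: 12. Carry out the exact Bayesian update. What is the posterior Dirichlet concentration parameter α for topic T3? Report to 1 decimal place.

The Dirichlet prior is conjugate to the Multinomial likelihood: each posterior αⱼ = prior αⱼ + observed count nⱼ.
Posterior concentration: (10.5, 12.5, 21.1, 17.0), total = 61.1.
α_{T3} = 1.1 + 20 = 21.1.

21.1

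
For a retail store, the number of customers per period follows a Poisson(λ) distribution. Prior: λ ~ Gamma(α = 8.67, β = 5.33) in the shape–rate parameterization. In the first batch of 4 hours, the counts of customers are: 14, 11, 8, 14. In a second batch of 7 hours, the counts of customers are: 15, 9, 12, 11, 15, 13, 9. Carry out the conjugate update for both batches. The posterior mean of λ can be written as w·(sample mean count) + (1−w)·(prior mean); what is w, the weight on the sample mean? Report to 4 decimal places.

With a Gamma(shape α, rate β) prior, the Poisson likelihood is conjugate: the posterior is Gamma(α + ΣXᵢ, β + n).
Total number of hours: n = 4 + 7 = 11.
Posterior mean = (α₀+S)/(β₀+n) = [n/(β₀+n)]·(S/n) + [β₀/(β₀+n)]·(α₀/β₀), so only n and β₀ enter the weight.
Weight on data w = n/(β₀+n) = 11/(5.33+11) = 11/16.33 = 0.6736.

0.6736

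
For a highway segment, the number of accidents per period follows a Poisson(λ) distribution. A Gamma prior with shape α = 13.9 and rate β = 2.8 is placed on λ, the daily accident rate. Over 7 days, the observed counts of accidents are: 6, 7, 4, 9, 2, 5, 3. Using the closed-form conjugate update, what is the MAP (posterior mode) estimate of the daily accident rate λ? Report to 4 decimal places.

With a Gamma(shape α, rate β) prior, the Poisson likelihood is conjugate: the posterior is Gamma(α + ΣXᵢ, β + n).
Sum of counts S = 36 over n = 7 days.
Posterior: Gamma(α+S, β+n) = Gamma(13.9+36, 2.8+7) = Gamma(49.9, 9.8).
Mode of Gamma(α,β) for α≥1 is (α−1)/β = 48.9/9.8 = 4.9898.

4.9898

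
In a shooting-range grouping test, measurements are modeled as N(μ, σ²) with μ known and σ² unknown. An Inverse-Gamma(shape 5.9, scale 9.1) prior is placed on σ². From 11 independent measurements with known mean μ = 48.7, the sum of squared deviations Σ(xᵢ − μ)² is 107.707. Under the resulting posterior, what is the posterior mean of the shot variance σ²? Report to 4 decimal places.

6.0532

With known mean μ and an Inverse-Gamma(α, β) prior on σ², the Normal likelihood is conjugate: posterior is Inv-Gamma(α + n/2, β + Σ(xᵢ−μ)²/2).
Posterior: Inv-Gamma(5.9 + 11/2, 9.1 + 107.707/2) = Inv-Gamma(11.40, 62.9535).
E[σ²|data] = β/(α−1) = 62.9535/10.40 = 6.0532.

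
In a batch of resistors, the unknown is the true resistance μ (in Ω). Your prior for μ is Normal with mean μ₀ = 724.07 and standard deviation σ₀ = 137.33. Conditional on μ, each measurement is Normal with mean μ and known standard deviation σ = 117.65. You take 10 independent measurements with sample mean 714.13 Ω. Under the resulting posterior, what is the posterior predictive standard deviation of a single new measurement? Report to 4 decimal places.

123.0083

For Normal data with known variance σ², a Normal(μ₀, σ₀²) prior on μ is conjugate. Posterior precision = 1/σ₀² + n/σ²; posterior mean is the precision-weighted average of μ₀ and x̄.
σ₀² = 137.33² = 18859.5289, σ² = 117.65² = 13841.5225; σ² + n·σ₀² = 13841.5225 + 10·18859.5289 = 202436.8115.
Posterior precision = 1/σ₀² + n/σ² = 1/18859.5289 + 10/13841.5225 = (σ² + n·σ₀²)/(σ₀²σ²) = 202436.8115/(18859.5289·13841.5225); posterior variance σₙ² = σ₀²σ²/(σ² + n·σ₀²) = 18859.5289·13841.5225/202436.8115 = 1289.511486.
Predictive variance for one new observation = σₙ² + σ² = 18859.5289·13841.5225/202436.8115 + 13841.5225 = σ²·(σ₀² + 202436.8115)/202436.8115 = 13841.5225·221296.3404/202436.8115 = 15131.033986; SD = √(13841.5225·221296.3404/202436.8115) = 123.0083.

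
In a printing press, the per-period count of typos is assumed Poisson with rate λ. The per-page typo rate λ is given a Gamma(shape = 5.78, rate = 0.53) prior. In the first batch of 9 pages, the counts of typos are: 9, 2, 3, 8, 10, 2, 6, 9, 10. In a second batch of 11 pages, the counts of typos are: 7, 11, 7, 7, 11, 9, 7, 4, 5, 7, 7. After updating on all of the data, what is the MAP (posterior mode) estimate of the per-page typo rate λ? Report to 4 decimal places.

With a Gamma(shape α, rate β) prior, the Poisson likelihood is conjugate: the posterior is Gamma(α + ΣXᵢ, β + n).
Batch 1: sum of counts S = 59 over n = 9 pages.
After batch 1: Gamma(α+S, β+n) = Gamma(5.78+59, 0.53+9) = Gamma(64.78, 9.53).
Batch 2: sum of counts S = 82 over n = 11 pages.
After batch 2: Gamma(α+S, β+n) = Gamma(64.78+82, 9.53+11) = Gamma(146.78, 20.53).
Mode of Gamma(α,β) for α≥1 is (α−1)/β = 145.78/20.53 = 7.1008.

7.1008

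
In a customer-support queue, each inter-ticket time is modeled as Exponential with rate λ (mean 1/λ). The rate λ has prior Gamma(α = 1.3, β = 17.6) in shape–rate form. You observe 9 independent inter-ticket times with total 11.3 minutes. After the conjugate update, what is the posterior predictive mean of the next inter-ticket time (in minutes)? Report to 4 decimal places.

3.1075

With a Gamma(shape α, rate β) prior on the exponential rate λ, the posterior after n observations with total T = Σxᵢ is Gamma(α+n, β+T).
Posterior: Gamma(1.3+9, 17.6+11.3) = Gamma(10.3, 28.9).
The predictive distribution for the next observation is Lomax; its mean is β/(α−1) = 28.9/9.3 = 3.1075.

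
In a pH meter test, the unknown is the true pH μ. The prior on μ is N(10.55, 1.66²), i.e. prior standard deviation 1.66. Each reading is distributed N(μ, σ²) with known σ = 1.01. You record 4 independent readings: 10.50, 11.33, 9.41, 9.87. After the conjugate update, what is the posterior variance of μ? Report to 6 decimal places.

For Normal data with known variance σ², a Normal(μ₀, σ₀²) prior on μ is conjugate. Posterior precision = 1/σ₀² + n/σ²; posterior mean is the precision-weighted average of μ₀ and x̄.
σ₀² = 1.66² = 2.7556, σ² = 1.01² = 1.0201; σ² + n·σ₀² = 1.0201 + 4·2.7556 = 12.0425.
Posterior precision = 1/σ₀² + n/σ² = 1/2.7556 + 4/1.0201 = (σ² + n·σ₀²)/(σ₀²σ²) = 12.0425/(2.7556·1.0201); posterior variance σₙ² = σ₀²σ²/(σ² + n·σ₀²) = 2.7556·1.0201/12.0425 = 0.233422.

0.233422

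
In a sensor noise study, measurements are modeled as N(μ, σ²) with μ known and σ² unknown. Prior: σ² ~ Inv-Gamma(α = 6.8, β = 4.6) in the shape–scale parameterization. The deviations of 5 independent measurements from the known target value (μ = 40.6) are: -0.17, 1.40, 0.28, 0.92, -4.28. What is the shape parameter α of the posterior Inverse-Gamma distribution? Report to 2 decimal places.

With known mean μ and an Inverse-Gamma(α, β) prior on σ², the Normal likelihood is conjugate: posterior is Inv-Gamma(α + n/2, β + Σ(xᵢ−μ)²/2).
Σ(xᵢ−μ)² = (-0.17)² + (1.40)² + (0.28)² + (0.92)² + (-4.28)² = 21.2321.
Posterior: Inv-Gamma(6.8 + 5/2, 4.6 + 21.2321/2) = Inv-Gamma(9.30, 15.21605).
Posterior α = 9.30.

9.30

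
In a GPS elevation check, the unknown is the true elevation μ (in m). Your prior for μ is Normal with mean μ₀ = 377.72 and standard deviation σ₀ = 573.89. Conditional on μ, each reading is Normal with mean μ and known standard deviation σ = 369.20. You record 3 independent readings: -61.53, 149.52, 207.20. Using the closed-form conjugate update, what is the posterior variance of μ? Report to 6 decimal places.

For Normal data with known variance σ², a Normal(μ₀, σ₀²) prior on μ is conjugate. Posterior precision = 1/σ₀² + n/σ²; posterior mean is the precision-weighted average of μ₀ and x̄.
σ₀² = 573.89² = 329349.7321, σ² = 369.20² = 136308.64; σ² + n·σ₀² = 136308.64 + 3·329349.7321 = 1124357.8363.
Posterior precision = 1/σ₀² + n/σ² = 1/329349.7321 + 3/136308.64 = (σ² + n·σ₀²)/(σ₀²σ²) = 1124357.8363/(329349.7321·136308.64); posterior variance σₙ² = σ₀²σ²/(σ² + n·σ₀²) = 329349.7321·136308.64/1124357.8363 = 39927.870485.

39927.870485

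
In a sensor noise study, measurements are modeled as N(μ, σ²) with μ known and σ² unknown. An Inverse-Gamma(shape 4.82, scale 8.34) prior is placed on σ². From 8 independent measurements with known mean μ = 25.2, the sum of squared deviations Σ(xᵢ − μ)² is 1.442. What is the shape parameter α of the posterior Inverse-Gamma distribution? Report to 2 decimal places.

8.82

With known mean μ and an Inverse-Gamma(α, β) prior on σ², the Normal likelihood is conjugate: posterior is Inv-Gamma(α + n/2, β + Σ(xᵢ−μ)²/2).
Posterior: Inv-Gamma(4.82 + 8/2, 8.34 + 1.442/2) = Inv-Gamma(8.82, 9.0610).
Posterior α = 8.82.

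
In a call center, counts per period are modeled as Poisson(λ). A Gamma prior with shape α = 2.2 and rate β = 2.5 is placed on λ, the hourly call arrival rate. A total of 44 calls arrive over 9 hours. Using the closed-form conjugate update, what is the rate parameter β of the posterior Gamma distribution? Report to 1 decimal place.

With a Gamma(shape α, rate β) prior, the Poisson likelihood is conjugate: the posterior is Gamma(α + ΣXᵢ, β + n).
Posterior: Gamma(α+S, β+n) = Gamma(2.2+44, 2.5+9) = Gamma(46.2, 11.5).
Posterior β = 11.5.

11.5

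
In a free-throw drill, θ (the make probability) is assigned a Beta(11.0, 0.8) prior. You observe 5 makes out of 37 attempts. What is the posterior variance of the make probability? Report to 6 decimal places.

0.004425

The Beta prior is conjugate to a Binomial/Bernoulli likelihood; the update adds successes to α and failures to β.
Posterior: Beta(α+k, β+n−k) = Beta(11.0+5, 0.8+32) = Beta(16.0, 32.8).
Var = αβ/((α+β)²(α+β+1)) = 16.0·32.8/(48.8²·49.8) = 0.004425.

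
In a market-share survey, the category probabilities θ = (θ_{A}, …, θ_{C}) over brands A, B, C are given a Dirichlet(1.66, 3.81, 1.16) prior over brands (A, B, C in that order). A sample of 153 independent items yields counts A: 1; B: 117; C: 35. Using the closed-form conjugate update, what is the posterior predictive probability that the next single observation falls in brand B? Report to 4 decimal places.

0.7568

The Dirichlet prior is conjugate to the Multinomial likelihood: each posterior αⱼ = prior αⱼ + observed count nⱼ.
Posterior concentration: (2.66, 120.81, 36.16), total = 159.63.
P(next = B | data) = α_{B}/Σα = 0.7568.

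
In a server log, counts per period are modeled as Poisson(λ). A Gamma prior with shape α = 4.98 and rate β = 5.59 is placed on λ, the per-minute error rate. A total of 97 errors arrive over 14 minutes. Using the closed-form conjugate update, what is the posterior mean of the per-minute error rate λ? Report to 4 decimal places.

With a Gamma(shape α, rate β) prior, the Poisson likelihood is conjugate: the posterior is Gamma(α + ΣXᵢ, β + n).
Posterior: Gamma(α+S, β+n) = Gamma(4.98+97, 5.59+14) = Gamma(101.98, 19.59).
Posterior mean = α/β = 101.98/19.59 = 5.2057.

5.2057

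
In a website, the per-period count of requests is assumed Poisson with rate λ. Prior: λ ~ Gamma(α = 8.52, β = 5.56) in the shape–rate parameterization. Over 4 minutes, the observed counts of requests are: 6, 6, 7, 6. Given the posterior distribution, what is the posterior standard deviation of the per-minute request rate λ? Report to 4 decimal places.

0.6056

With a Gamma(shape α, rate β) prior, the Poisson likelihood is conjugate: the posterior is Gamma(α + ΣXᵢ, β + n).
Sum of counts S = 25 over n = 4 minutes.
Posterior: Gamma(α+S, β+n) = Gamma(8.52+25, 5.56+4) = Gamma(33.52, 9.56).
SD = √α/β = √33.52/9.56 = 0.6056.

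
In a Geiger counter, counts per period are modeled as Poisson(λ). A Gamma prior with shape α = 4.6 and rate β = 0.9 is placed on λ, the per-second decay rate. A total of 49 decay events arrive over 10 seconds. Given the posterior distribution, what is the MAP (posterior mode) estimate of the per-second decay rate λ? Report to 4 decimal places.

With a Gamma(shape α, rate β) prior, the Poisson likelihood is conjugate: the posterior is Gamma(α + ΣXᵢ, β + n).
Posterior: Gamma(α+S, β+n) = Gamma(4.6+49, 0.9+10) = Gamma(53.6, 10.9).
Mode of Gamma(α,β) for α≥1 is (α−1)/β = 52.6/10.9 = 4.8257.

4.8257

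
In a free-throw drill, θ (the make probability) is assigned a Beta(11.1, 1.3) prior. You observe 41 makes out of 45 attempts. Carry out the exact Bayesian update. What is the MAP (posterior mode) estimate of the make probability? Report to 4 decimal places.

0.9224

The Beta prior is conjugate to a Binomial/Bernoulli likelihood; the update adds successes to α and failures to β.
Posterior: Beta(α+k, β+n−k) = Beta(11.1+41, 1.3+4) = Beta(52.1, 5.3).
Mode of Beta(a,b) for a,b>1 is (a−1)/(a+b−2) = 51.1/55.4 = 0.9224.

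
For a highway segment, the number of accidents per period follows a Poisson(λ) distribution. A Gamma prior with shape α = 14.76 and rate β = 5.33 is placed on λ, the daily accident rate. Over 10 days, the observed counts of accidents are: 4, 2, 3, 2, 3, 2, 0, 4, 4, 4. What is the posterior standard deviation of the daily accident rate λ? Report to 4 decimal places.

0.4266

With a Gamma(shape α, rate β) prior, the Poisson likelihood is conjugate: the posterior is Gamma(α + ΣXᵢ, β + n).
Sum of counts S = 28 over n = 10 days.
Posterior: Gamma(α+S, β+n) = Gamma(14.76+28, 5.33+10) = Gamma(42.76, 15.33).
SD = √α/β = √42.76/15.33 = 0.4266.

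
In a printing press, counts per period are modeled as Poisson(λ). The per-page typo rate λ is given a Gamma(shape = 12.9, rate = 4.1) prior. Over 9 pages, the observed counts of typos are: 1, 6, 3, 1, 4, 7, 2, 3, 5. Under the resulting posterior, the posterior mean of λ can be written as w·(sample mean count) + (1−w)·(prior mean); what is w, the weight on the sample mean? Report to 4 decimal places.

With a Gamma(shape α, rate β) prior, the Poisson likelihood is conjugate: the posterior is Gamma(α + ΣXᵢ, β + n).
Posterior mean = (α₀+S)/(β₀+n) = [n/(β₀+n)]·(S/n) + [β₀/(β₀+n)]·(α₀/β₀), so only n and β₀ enter the weight.
Weight on data w = n/(β₀+n) = 9/(4.1+9) = 9/13.1 = 0.6870.

0.6870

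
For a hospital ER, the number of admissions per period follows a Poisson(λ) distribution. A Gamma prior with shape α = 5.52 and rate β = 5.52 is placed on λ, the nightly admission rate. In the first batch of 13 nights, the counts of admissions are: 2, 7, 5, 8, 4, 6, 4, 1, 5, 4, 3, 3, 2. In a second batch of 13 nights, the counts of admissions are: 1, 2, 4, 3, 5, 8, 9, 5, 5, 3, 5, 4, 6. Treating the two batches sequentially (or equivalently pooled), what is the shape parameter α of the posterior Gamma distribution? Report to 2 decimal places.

119.52

With a Gamma(shape α, rate β) prior, the Poisson likelihood is conjugate: the posterior is Gamma(α + ΣXᵢ, β + n).
Batch 1: sum of counts S = 54 over n = 13 nights.
After batch 1: Gamma(α+S, β+n) = Gamma(5.52+54, 5.52+13) = Gamma(59.52, 18.52).
Batch 2: sum of counts S = 60 over n = 13 nights.
After batch 2: Gamma(α+S, β+n) = Gamma(59.52+60, 18.52+13) = Gamma(119.52, 31.52).
Posterior α = 119.52.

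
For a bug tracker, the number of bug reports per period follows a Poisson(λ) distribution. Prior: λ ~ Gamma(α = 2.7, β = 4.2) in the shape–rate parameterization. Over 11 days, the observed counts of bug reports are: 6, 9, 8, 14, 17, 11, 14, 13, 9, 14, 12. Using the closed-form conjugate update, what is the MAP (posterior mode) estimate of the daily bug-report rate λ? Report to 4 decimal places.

8.4671

With a Gamma(shape α, rate β) prior, the Poisson likelihood is conjugate: the posterior is Gamma(α + ΣXᵢ, β + n).
Sum of counts S = 127 over n = 11 days.
Posterior: Gamma(α+S, β+n) = Gamma(2.7+127, 4.2+11) = Gamma(129.7, 15.2).
Mode of Gamma(α,β) for α≥1 is (α−1)/β = 128.7/15.2 = 8.4671.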